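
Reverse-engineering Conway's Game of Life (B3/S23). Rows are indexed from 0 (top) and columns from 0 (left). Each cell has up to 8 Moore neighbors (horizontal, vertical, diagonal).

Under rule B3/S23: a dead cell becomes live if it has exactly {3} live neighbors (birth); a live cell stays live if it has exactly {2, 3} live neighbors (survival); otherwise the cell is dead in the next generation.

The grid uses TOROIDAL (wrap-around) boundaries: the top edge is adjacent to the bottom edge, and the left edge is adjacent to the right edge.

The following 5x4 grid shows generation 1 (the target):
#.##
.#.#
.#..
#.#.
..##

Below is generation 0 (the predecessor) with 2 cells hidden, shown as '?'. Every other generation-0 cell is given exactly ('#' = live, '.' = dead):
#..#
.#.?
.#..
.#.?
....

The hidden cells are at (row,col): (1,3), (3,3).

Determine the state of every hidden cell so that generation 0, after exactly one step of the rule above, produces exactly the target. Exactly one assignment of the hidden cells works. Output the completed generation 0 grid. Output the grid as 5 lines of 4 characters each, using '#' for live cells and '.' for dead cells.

Hidden generation-0 cells (in order): (1,3), (3,3).
A hidden cell only influences target cells in its own 3x3 neighborhood. Try each of the 2^2 = 4 assignments, step the completed generation 0 forward once under B3/S23, and compare with the target:
  (1,3)=. (3,3)=. -> step gives (0,2)='.' but target has '#' -> reject
  (1,3)=. (3,3)=# -> step gives (0,2)='.' but target has '#' -> reject
  (1,3)=# (3,3)=. -> step gives (3,0)='.' but target has '#' -> reject
  (1,3)=# (3,3)=# -> step reproduces the target at every cell -> ACCEPT
Unique solution: (1,3)=live, (3,3)=live.
Check: live-neighbor counts of every cell in the completed generation 0:
3232
5242
5252
3130
4233
Applying B3/S23 to generation 0 with these counts gives:
#.##
.#.#
.#..
#.#.
..##
which matches the target exactly.

Answer: #..#
.#.#
.#..
.#.#
....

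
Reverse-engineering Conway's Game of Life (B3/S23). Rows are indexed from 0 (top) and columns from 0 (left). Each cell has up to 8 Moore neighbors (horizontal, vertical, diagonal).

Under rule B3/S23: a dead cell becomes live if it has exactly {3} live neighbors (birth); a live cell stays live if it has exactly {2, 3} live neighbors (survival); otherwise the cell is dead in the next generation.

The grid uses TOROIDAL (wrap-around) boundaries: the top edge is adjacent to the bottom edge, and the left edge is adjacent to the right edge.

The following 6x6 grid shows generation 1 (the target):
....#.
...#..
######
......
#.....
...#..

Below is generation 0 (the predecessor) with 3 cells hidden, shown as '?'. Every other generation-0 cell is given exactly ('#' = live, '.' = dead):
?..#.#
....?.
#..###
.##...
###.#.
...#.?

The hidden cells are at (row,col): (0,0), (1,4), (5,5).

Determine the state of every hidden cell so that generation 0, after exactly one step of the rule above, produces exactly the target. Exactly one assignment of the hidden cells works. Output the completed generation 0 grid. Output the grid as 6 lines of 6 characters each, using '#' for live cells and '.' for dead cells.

Answer: #..#.#
......
#..###
.##...
###.#.
...#..

Derivation:
Hidden generation-0 cells (in order): (0,0), (1,4), (5,5).
A hidden cell only influences target cells in its own 3x3 neighborhood. Try each of the 2^3 = 8 assignments, step the completed generation 0 forward once under B3/S23, and compare with the target:
  (0,0)=. (1,4)=. (5,5)=. -> step gives (1,0)='#' but target has '.' -> reject
  (0,0)=. (1,4)=. (5,5)=# -> step gives (0,4)='.' but target has '#' -> reject
  (0,0)=. (1,4)=# (5,5)=. -> step gives (0,3)='#' but target has '.' -> reject
  (0,0)=. (1,4)=# (5,5)=# -> step gives (0,3)='#' but target has '.' -> reject
  (0,0)=# (1,4)=. (5,5)=. -> step reproduces the target at every cell -> ACCEPT
  (0,0)=# (1,4)=. (5,5)=# -> step gives (0,0)='#' but target has '.' -> reject
  (0,0)=# (1,4)=# (5,5)=. -> step gives (0,3)='#' but target has '.' -> reject
  (0,0)=# (1,4)=# (5,5)=# -> step gives (0,0)='#' but target has '.' -> reject
Unique solution: (0,0)=live, (1,4)=dead, (5,5)=dead.
Check: live-neighbor counts of every cell in the completed generation 0:
112131
422355
233222
554545
244412
444344
Applying B3/S23 to generation 0 with these counts gives:
....#.
...#..
######
......
#.....
...#..
which matches the target exactly.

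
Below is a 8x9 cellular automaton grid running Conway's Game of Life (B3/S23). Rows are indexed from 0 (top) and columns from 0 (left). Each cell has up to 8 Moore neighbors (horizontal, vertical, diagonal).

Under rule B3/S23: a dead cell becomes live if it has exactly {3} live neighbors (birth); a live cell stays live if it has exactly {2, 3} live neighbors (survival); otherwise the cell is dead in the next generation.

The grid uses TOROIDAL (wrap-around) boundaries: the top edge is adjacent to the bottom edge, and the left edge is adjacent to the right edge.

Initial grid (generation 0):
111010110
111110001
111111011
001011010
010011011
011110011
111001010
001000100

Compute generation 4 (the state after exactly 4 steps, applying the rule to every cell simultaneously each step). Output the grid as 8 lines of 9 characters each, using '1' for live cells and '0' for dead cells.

Answer: 000000000
000000000
000000000
000000000
000000000
000000000
000000000
000000000

Derivation:
Simulating step by step:
Generation 0 (given above): 42 live cells
Generation 1: 9 live cells
000010110
000000000
000000010
000000000
010000000
000000000
100011010
000000000
Generation 2: 5 live cells
000000000
000000110
000000000
000000000
000000000
000000000
000000000
000010011
Generation 3: 2 live cells
000000101
000000000
000000000
000000000
000000000
000000000
000000000
000000000
Generation 4: 0 live cells
(generation 4 grid is the final answer)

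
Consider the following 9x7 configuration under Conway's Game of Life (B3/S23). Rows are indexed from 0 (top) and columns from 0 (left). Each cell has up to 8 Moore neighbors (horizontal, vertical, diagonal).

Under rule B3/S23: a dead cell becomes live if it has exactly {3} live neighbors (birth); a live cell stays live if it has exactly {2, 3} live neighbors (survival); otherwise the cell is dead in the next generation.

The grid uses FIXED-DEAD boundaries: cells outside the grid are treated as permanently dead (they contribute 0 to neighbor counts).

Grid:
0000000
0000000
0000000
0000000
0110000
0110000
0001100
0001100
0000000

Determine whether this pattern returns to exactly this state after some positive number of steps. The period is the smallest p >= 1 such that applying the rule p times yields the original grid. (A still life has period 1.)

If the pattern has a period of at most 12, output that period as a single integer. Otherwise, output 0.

Answer: 2

Derivation:
Simulating and comparing each generation to the original:
Gen 0 (original, given above): 8 live cells
Gen 1: 6 live cells, differs from original
Gen 2: 8 live cells, MATCHES original -> period = 2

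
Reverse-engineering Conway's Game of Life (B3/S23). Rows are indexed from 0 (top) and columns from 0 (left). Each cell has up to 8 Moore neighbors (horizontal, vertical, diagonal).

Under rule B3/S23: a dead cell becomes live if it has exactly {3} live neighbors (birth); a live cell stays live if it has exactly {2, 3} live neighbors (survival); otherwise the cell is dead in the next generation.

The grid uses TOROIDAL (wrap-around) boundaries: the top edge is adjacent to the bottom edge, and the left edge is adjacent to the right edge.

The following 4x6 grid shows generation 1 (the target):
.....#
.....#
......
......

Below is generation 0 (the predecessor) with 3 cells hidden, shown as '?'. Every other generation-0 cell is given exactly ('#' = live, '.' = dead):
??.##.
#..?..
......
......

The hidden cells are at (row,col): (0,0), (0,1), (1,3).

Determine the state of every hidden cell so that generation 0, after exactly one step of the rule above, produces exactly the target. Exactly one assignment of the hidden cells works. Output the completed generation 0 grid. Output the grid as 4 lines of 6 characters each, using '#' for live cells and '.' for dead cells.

Hidden generation-0 cells (in order): (0,0), (0,1), (1,3).
A hidden cell only influences target cells in its own 3x3 neighborhood. Try each of the 2^3 = 8 assignments, step the completed generation 0 forward once under B3/S23, and compare with the target:
  (0,0)=. (0,1)=. (1,3)=. -> step gives (0,5)='.' but target has '#' -> reject
  (0,0)=. (0,1)=. (1,3)=# -> step gives (0,3)='#' but target has '.' -> reject
  (0,0)=. (0,1)=# (1,3)=. -> step gives (0,5)='.' but target has '#' -> reject
  (0,0)=. (0,1)=# (1,3)=# -> step gives (0,2)='#' but target has '.' -> reject
  (0,0)=# (0,1)=. (1,3)=. -> step reproduces the target at every cell -> ACCEPT
  (0,0)=# (0,1)=. (1,3)=# -> step gives (0,3)='#' but target has '.' -> reject
  (0,0)=# (0,1)=# (1,3)=. -> step gives (0,0)='#' but target has '.' -> reject
  (0,0)=# (0,1)=# (1,3)=# -> step gives (0,0)='#' but target has '.' -> reject
Unique solution: (0,0)=live, (0,1)=dead, (1,3)=dead.
Check: live-neighbor counts of every cell in the completed generation 0:
121113
121223
110001
111222
Applying B3/S23 to generation 0 with these counts gives:
.....#
.....#
......
......
which matches the target exactly.

Answer: #..##.
#.....
......
......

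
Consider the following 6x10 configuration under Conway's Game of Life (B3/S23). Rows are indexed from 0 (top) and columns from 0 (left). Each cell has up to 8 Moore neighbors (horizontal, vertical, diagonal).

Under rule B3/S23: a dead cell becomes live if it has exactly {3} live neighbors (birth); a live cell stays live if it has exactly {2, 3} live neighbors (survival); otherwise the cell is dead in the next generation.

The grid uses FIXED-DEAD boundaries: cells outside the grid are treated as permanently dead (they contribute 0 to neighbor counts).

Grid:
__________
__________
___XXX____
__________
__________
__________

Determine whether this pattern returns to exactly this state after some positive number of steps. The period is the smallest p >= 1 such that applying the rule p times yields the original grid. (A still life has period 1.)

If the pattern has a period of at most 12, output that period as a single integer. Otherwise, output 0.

Answer: 2

Derivation:
Simulating and comparing each generation to the original:
Gen 0 (original, given above): 3 live cells
Gen 1: 3 live cells, differs from original
Gen 2: 3 live cells, MATCHES original -> period = 2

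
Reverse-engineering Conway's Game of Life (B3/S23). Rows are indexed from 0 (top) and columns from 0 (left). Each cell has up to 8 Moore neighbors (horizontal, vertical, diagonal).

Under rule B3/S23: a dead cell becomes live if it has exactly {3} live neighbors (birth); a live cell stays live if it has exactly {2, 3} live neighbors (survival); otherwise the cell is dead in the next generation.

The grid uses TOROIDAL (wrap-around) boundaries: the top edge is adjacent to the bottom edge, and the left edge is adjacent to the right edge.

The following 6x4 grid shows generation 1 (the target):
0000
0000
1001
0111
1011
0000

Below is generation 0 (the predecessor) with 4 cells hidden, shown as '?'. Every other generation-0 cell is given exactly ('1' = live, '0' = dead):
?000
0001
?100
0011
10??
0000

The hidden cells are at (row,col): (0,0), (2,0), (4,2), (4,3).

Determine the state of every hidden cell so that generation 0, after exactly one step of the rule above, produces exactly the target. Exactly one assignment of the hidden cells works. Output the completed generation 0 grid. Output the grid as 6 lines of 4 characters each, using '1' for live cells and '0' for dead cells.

Answer: 0000
0001
0100
0011
1001
0000

Derivation:
Hidden generation-0 cells (in order): (0,0), (2,0), (4,2), (4,3).
A hidden cell only influences target cells in its own 3x3 neighborhood. Try each of the 2^4 = 16 assignments, step the completed generation 0 forward once under B3/S23, and compare with the target:
  (0,0)=0 (2,0)=0 (4,2)=0 (4,3)=0 -> step gives (3,0)='1' but target has '0' -> reject
  (0,0)=0 (2,0)=0 (4,2)=0 (4,3)=1 -> step reproduces the target at every cell -> ACCEPT
  (0,0)=0 (2,0)=0 (4,2)=1 (4,3)=0 -> step gives (3,0)='1' but target has '0' -> reject
  (0,0)=0 (2,0)=0 (4,2)=1 (4,3)=1 -> step gives (3,1)='0' but target has '1' -> reject
  (0,0)=0 (2,0)=1 (4,2)=0 (4,3)=0 -> step gives (1,0)='1' but target has '0' -> reject
  (0,0)=0 (2,0)=1 (4,2)=0 (4,3)=1 -> step gives (1,0)='1' but target has '0' -> reject
  (0,0)=0 (2,0)=1 (4,2)=1 (4,3)=0 -> step gives (1,0)='1' but target has '0' -> reject
  (0,0)=0 (2,0)=1 (4,2)=1 (4,3)=1 -> step gives (1,0)='1' but target has '0' -> reject
  (0,0)=1 (2,0)=0 (4,2)=0 (4,3)=0 -> step gives (1,0)='1' but target has '0' -> reject
  (0,0)=1 (2,0)=0 (4,2)=0 (4,3)=1 -> step gives (1,0)='1' but target has '0' -> reject
  (0,0)=1 (2,0)=0 (4,2)=1 (4,3)=0 -> step gives (1,0)='1' but target has '0' -> reject
  (0,0)=1 (2,0)=0 (4,2)=1 (4,3)=1 -> step gives (1,0)='1' but target has '0' -> reject
  (0,0)=1 (2,0)=1 (4,2)=0 (4,3)=0 -> step gives (1,1)='1' but target has '0' -> reject
  (0,0)=1 (2,0)=1 (4,2)=0 (4,3)=1 -> step gives (1,1)='1' but target has '0' -> reject
  (0,0)=1 (2,0)=1 (4,2)=1 (4,3)=0 -> step gives (1,1)='1' but target has '0' -> reject
  (0,0)=1 (2,0)=1 (4,2)=1 (4,3)=1 -> step gives (1,1)='1' but target has '0' -> reject
Unique solution: (0,0)=dead, (2,0)=dead, (4,2)=dead, (4,3)=live.
Check: live-neighbor counts of every cell in the completed generation 0:
1011
2120
3143
4333
2233
2112
Applying B3/S23 to generation 0 with these counts gives:
0000
0000
1001
0111
1011
0000
which matches the target exactly.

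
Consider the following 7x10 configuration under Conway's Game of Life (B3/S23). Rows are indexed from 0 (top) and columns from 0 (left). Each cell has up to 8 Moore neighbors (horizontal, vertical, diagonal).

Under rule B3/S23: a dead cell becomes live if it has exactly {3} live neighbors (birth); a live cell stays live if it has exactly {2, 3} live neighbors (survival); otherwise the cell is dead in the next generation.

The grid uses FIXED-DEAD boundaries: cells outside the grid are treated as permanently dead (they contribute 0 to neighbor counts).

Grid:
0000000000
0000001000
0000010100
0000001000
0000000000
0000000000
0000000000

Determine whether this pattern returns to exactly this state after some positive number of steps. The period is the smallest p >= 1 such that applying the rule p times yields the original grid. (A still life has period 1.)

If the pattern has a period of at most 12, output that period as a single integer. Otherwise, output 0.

Simulating and comparing each generation to the original:
Gen 0 (original, given above): 4 live cells
Gen 1: 4 live cells, MATCHES original -> period = 1

Answer: 1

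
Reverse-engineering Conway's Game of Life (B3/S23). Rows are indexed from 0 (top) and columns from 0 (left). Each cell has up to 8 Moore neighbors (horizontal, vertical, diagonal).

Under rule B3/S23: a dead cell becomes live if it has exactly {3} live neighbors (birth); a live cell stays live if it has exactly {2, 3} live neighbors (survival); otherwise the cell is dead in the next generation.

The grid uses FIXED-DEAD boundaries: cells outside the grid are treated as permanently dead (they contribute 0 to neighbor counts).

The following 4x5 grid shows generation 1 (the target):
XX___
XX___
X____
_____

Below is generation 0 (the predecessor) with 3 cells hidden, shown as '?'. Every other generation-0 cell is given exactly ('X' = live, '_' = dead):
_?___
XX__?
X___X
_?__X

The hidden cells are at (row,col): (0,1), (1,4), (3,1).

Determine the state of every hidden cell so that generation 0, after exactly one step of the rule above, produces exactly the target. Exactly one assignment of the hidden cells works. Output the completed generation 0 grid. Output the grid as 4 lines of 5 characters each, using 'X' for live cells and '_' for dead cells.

Answer: _X___
XX___
X___X
_X__X

Derivation:
Hidden generation-0 cells (in order): (0,1), (1,4), (3,1).
A hidden cell only influences target cells in its own 3x3 neighborhood. Try each of the 2^3 = 8 assignments, step the completed generation 0 forward once under B3/S23, and compare with the target:
  (0,1)=_ (1,4)=_ (3,1)=_ -> step gives (0,0)='_' but target has 'X' -> reject
  (0,1)=_ (1,4)=_ (3,1)=X -> step gives (0,0)='_' but target has 'X' -> reject
  (0,1)=_ (1,4)=X (3,1)=_ -> step gives (0,0)='_' but target has 'X' -> reject
  (0,1)=_ (1,4)=X (3,1)=X -> step gives (0,0)='_' but target has 'X' -> reject
  (0,1)=X (1,4)=_ (3,1)=_ -> step gives (2,1)='X' but target has '_' -> reject
  (0,1)=X (1,4)=_ (3,1)=X -> step reproduces the target at every cell -> ACCEPT
  (0,1)=X (1,4)=X (3,1)=_ -> step gives (2,1)='X' but target has '_' -> reject
  (0,1)=X (1,4)=X (3,1)=X -> step gives (2,3)='X' but target has '_' -> reject
Unique solution: (0,1)=live, (1,4)=dead, (3,1)=live.
Check: live-neighbor counts of every cell in the completed generation 0:
32200
33211
34221
21121
Applying B3/S23 to generation 0 with these counts gives:
XX___
XX___
X____
_____
which matches the target exactly.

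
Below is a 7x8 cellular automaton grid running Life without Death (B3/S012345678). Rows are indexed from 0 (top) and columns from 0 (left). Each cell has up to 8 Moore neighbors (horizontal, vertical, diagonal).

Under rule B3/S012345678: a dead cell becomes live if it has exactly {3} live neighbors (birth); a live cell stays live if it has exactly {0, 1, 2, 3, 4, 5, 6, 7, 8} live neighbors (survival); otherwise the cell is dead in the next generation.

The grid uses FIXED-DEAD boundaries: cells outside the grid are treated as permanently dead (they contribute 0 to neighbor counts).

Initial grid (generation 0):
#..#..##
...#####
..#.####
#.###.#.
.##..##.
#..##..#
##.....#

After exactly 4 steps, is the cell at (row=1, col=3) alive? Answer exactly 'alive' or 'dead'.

Answer: alive

Derivation:
Simulating step by step:
Generation 0 (given above): 30 live cells
Generation 1: 35 live cells
#..#..##
..######
.##.####
#.###.#.
###..###
#..###.#
##.....#
Generation 2: 38 live cells
#.##..##
..######
.##.####
#.###.#.
###..###
#..###.#
##..#.##
Generation 3: 40 live cells
####..##
..######
.##.####
#.###.#.
###..###
#..###.#
##.##.##
Generation 4: 42 live cells
####..##
#.######
.##.####
#.###.#.
###..###
#..###.#
#####.##

Cell (1,3) at generation 4: 1 -> alive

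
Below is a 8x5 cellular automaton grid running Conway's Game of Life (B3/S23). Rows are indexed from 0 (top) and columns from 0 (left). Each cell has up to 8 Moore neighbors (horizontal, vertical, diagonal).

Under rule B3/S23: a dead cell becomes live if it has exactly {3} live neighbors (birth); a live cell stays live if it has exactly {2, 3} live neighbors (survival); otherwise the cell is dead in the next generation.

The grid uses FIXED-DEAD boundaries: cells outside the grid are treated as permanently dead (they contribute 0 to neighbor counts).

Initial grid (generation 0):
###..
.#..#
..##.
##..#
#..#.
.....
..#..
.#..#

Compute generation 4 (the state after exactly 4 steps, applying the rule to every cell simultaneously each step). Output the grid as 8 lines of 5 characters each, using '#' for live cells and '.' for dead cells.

Simulating step by step:
Generation 0 (given above): 15 live cells
Generation 1: 13 live cells
###..
#....
#.###
##..#
##...
.....
.....
.....
Generation 2: 10 live cells
##...
#....
#.###
....#
##...
.....
.....
.....
Generation 3: 11 live cells
##...
#.##.
.#.##
#.#.#
.....
.....
.....
.....
Generation 4: 11 live cells
(generation 4 grid is the final answer)

Answer: ###..
#..##
#...#
.##.#
.....
.....
.....
.....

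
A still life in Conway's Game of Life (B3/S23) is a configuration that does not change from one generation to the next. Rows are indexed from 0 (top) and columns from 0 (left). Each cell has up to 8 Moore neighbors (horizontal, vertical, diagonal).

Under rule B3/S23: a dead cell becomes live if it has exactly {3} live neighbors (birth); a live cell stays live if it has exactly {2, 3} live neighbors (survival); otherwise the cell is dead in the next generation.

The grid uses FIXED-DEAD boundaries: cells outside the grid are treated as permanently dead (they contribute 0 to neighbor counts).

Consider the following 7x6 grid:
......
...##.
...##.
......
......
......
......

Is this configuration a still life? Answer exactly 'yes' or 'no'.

Compute generation 1 and compare to generation 0 (given above):
Generation 1:
......
...##.
...##.
......
......
......
......
The grids are IDENTICAL -> still life.

Answer: yes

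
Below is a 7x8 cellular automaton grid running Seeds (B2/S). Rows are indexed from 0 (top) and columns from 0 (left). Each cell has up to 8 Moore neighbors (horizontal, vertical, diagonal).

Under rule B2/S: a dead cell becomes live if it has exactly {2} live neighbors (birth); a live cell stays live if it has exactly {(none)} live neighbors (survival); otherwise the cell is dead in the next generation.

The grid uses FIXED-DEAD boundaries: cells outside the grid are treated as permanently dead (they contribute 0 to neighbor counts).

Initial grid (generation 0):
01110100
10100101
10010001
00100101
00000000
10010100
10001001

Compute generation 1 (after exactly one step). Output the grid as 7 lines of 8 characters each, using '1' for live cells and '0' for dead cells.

Answer: 10000000
00000000
00000100
01011000
01110100
01000010
01010110

Derivation:
Simulating step by step:
Generation 0 (given above): 20 live cells
Generation 1: 15 live cells
(generation 1 grid is the final answer)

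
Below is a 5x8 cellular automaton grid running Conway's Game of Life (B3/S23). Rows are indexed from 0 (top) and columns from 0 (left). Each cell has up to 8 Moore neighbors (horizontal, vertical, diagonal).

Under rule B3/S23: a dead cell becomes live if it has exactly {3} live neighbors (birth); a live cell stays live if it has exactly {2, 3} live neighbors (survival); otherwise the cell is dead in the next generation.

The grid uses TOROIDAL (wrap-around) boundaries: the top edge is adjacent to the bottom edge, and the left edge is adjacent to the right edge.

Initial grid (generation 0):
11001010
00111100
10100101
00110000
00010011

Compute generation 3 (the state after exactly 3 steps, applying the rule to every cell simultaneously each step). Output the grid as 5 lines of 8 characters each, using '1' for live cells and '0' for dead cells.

Simulating step by step:
Generation 0 (given above): 17 live cells
Generation 1: 18 live cells
11000010
00100000
00000110
11111000
11011111
Generation 2: 10 live cells
00011010
01000111
00001100
00000000
00000010
Generation 3: 7 live cells
(generation 3 grid is the final answer)

Answer: 00001000
00010001
00001100
00000100
00000100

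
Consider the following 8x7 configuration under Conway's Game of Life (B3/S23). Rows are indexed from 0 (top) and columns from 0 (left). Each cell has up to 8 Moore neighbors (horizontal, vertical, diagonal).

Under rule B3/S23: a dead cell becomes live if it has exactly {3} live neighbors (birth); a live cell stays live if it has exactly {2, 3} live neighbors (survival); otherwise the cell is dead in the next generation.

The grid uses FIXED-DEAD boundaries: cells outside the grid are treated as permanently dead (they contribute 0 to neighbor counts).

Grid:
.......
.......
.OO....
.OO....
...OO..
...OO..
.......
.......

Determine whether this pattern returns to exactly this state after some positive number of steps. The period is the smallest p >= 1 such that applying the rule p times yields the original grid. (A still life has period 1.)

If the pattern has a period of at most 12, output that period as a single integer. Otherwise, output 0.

Simulating and comparing each generation to the original:
Gen 0 (original, given above): 8 live cells
Gen 1: 6 live cells, differs from original
Gen 2: 8 live cells, MATCHES original -> period = 2

Answer: 2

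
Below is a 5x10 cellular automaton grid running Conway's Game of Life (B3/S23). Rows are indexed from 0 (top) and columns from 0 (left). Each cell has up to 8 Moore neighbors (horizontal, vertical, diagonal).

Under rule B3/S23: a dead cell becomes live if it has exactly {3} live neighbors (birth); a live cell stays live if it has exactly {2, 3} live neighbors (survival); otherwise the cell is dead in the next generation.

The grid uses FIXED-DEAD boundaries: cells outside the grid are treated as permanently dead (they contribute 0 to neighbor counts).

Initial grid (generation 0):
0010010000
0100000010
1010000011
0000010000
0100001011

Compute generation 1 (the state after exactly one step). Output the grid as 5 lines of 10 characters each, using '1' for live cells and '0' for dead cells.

Answer: 0000000000
0110000011
0100000011
0100000100
0000000000

Derivation:
Simulating step by step:
Generation 0 (given above): 13 live cells
Generation 1: 9 live cells
(generation 1 grid is the final answer)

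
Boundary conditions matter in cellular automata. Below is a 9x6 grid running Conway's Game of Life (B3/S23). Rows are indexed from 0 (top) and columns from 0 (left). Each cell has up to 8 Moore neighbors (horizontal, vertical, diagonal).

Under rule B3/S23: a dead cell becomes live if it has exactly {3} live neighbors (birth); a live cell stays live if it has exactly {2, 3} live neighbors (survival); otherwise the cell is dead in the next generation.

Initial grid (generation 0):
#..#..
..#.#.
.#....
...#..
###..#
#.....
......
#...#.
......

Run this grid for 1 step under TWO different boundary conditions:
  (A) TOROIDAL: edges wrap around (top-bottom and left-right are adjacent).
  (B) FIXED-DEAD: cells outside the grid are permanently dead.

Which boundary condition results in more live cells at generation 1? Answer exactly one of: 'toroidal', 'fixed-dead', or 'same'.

Under TOROIDAL boundary, generation 1:
...#..
.###..
..##..
......
###..#
#....#
.....#
......
.....#
Population = 14

Under FIXED-DEAD boundary, generation 1:
...#..
.###..
..##..
#.....
###...
#.....
......
......
......
Population = 11

Comparison: toroidal=14, fixed-dead=11 -> toroidal

Answer: toroidal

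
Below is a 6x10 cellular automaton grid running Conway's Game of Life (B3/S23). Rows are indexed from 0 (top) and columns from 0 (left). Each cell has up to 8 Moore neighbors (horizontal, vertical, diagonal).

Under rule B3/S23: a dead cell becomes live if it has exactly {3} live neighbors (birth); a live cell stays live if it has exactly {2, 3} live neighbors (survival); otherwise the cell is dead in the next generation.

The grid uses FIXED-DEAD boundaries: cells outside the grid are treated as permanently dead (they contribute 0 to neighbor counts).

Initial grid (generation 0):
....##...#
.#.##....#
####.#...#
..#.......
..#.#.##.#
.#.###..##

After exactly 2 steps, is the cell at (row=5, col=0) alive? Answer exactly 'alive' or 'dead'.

Simulating step by step:
Generation 0 (given above): 25 live cells
Generation 1: 26 live cells
...###....
##......##
#.........
....###.#.
.##.#.##.#
..########
Generation 2: 22 live cells
....#.....
##..#.....
##...#.###
.#.##.#.#.
.##......#
.##.#....#

Cell (5,0) at generation 2: 0 -> dead

Answer: dead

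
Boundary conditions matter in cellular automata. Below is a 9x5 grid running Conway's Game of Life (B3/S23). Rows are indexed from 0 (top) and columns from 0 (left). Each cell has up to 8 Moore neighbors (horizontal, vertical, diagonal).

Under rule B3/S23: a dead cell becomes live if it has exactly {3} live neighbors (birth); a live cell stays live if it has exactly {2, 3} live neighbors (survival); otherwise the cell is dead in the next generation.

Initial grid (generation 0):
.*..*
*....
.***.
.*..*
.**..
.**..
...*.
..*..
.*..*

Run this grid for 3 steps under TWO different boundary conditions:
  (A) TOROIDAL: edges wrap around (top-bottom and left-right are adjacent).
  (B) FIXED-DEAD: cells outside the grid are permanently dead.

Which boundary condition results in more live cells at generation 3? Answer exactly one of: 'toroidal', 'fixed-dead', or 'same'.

Answer: fixed-dead

Derivation:
Under TOROIDAL boundary, generation 3:
.*...
.**..
.....
.***.
....*
*...*
..*..
.**..
.*..*
Population = 14

Under FIXED-DEAD boundary, generation 3:
.....
.***.
*.***
*..*.
....*
....*
**...
..***
.....
Population = 16

Comparison: toroidal=14, fixed-dead=16 -> fixed-dead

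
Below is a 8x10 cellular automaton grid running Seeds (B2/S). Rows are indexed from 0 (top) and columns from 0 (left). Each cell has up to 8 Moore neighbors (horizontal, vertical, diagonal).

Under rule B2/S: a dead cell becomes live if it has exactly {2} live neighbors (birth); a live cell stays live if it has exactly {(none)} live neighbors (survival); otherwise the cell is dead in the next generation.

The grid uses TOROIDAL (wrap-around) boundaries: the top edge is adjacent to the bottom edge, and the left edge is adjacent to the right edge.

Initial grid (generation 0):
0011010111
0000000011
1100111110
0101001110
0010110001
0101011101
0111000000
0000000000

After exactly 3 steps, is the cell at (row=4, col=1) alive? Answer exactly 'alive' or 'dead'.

Simulating step by step:
Generation 0 (given above): 33 live cells
Generation 1: 11 live cells
1000101000
0000000000
0001000000
0000000000
0000000000
0000000000
0000010110
1000001101
Generation 2: 11 live cells
0100000010
0001110000
0000000000
0000000000
0000000000
0000001110
1000000000
0100100000
Generation 3: 14 live cells
1000000000
0010000000
0001010000
0000000000
0000001010
0000000001
0100011011
0010000001

Cell (4,1) at generation 3: 0 -> dead

Answer: dead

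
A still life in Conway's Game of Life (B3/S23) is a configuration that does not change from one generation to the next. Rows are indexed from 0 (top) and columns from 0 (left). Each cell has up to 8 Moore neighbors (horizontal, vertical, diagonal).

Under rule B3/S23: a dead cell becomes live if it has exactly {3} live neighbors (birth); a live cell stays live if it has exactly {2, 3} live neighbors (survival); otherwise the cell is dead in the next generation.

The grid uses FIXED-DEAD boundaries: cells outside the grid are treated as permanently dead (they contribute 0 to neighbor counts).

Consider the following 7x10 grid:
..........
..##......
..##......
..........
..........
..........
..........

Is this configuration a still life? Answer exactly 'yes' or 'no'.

Compute generation 1 and compare to generation 0 (given above):
Generation 1:
..........
..##......
..##......
..........
..........
..........
..........
The grids are IDENTICAL -> still life.

Answer: yes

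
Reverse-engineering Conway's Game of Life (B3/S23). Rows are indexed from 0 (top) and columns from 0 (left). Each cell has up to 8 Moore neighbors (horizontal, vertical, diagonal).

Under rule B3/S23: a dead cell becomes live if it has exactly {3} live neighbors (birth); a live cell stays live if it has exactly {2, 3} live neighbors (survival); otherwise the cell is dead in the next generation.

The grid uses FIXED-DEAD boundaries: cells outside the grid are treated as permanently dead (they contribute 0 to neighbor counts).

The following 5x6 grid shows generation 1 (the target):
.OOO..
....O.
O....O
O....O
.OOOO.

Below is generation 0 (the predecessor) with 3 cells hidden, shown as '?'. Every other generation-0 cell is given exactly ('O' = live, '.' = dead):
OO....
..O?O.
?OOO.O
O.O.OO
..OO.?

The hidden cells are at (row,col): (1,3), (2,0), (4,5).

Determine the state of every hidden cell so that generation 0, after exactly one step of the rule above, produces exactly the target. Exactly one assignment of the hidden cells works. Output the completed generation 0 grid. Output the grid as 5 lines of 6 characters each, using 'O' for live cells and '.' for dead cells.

Hidden generation-0 cells (in order): (1,3), (2,0), (4,5).
A hidden cell only influences target cells in its own 3x3 neighborhood. Try each of the 2^3 = 8 assignments, step the completed generation 0 forward once under B3/S23, and compare with the target:
  (1,3)=. (2,0)=. (4,5)=. -> step gives (0,2)='.' but target has 'O' -> reject
  (1,3)=. (2,0)=. (4,5)=O -> step gives (0,2)='.' but target has 'O' -> reject
  (1,3)=. (2,0)=O (4,5)=. -> step gives (0,2)='.' but target has 'O' -> reject
  (1,3)=. (2,0)=O (4,5)=O -> step gives (0,2)='.' but target has 'O' -> reject
  (1,3)=O (2,0)=. (4,5)=. -> step gives (1,0)='O' but target has '.' -> reject
  (1,3)=O (2,0)=. (4,5)=O -> step gives (1,0)='O' but target has '.' -> reject
  (1,3)=O (2,0)=O (4,5)=. -> step reproduces the target at every cell -> ACCEPT
  (1,3)=O (2,0)=O (4,5)=O -> step gives (4,4)='.' but target has 'O' -> reject
Unique solution: (1,3)=live, (2,0)=live, (4,5)=dead.
Check: live-neighbor counts of every cell in the completed generation 0:
123321
465432
255663
265642
132332
Applying B3/S23 to generation 0 with these counts gives:
.OOO..
....O.
O....O
O....O
.OOOO.
which matches the target exactly.

Answer: OO....
..OOO.
OOOO.O
O.O.OO
..OO..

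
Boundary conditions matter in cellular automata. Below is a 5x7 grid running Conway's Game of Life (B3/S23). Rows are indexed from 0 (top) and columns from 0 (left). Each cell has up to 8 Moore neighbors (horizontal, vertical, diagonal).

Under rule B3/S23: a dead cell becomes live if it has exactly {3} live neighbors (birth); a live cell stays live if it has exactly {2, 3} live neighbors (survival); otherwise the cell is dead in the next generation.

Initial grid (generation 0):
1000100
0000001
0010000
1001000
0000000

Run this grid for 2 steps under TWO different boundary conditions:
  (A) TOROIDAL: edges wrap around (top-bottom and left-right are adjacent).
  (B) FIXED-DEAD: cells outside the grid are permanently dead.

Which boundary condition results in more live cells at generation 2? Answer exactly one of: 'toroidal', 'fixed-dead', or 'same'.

Under TOROIDAL boundary, generation 2:
0000000
0000000
0000000
0000000
0000000
Population = 0

Under FIXED-DEAD boundary, generation 2:
0000000
0000000
0000000
0000000
0000000
Population = 0

Comparison: toroidal=0, fixed-dead=0 -> same

Answer: same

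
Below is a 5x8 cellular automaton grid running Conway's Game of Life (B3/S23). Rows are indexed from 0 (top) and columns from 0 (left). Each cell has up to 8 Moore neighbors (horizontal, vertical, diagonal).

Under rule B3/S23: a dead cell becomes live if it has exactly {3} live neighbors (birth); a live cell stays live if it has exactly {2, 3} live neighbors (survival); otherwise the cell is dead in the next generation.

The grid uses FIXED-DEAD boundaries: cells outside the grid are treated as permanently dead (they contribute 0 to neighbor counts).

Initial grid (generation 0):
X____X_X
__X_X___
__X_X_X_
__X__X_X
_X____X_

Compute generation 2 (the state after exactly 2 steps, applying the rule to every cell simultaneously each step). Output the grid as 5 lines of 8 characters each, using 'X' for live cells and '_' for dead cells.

Simulating step by step:
Generation 0 (given above): 13 live cells
Generation 1: 13 live cells
________
_X__X_X_
_XX_X_X_
_XXX_X_X
______X_
Generation 2: 14 live cells
(generation 2 grid is the final answer)

Answer: ________
_XXX____
X___X_XX
_X_XXX_X
__X___X_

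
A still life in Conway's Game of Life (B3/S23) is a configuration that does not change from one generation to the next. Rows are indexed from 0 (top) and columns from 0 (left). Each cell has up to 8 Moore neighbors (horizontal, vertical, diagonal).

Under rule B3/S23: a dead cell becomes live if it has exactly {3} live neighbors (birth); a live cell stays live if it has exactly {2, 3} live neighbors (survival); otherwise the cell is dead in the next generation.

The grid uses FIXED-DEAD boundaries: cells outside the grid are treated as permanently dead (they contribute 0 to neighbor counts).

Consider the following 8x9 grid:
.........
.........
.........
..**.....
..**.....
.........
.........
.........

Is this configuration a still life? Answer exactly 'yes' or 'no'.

Compute generation 1 and compare to generation 0 (given above):
Generation 1:
.........
.........
.........
..**.....
..**.....
.........
.........
.........
The grids are IDENTICAL -> still life.

Answer: yes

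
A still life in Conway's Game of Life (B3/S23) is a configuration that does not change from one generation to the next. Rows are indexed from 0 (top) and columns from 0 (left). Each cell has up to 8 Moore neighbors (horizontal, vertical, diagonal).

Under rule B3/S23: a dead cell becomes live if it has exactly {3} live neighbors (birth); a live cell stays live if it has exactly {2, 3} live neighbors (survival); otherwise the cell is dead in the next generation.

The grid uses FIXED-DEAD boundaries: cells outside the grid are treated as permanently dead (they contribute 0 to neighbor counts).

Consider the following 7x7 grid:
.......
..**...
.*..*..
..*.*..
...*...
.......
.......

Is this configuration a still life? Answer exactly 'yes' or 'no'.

Compute generation 1 and compare to generation 0 (given above):
Generation 1:
.......
..**...
.*..*..
..*.*..
...*...
.......
.......
The grids are IDENTICAL -> still life.

Answer: yes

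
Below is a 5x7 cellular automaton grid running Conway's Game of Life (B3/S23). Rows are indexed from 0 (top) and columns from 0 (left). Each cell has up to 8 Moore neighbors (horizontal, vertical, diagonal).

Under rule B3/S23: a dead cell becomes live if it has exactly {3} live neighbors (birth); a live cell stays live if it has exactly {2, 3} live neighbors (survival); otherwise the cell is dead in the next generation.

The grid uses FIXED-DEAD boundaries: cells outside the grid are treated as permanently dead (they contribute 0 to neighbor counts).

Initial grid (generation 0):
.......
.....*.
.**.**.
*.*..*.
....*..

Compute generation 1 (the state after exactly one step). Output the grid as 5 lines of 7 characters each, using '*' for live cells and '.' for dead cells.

Simulating step by step:
Generation 0 (given above): 9 live cells
Generation 1: 10 live cells
(generation 1 grid is the final answer)

Answer: .......
....**.
.******
..*..*.
.......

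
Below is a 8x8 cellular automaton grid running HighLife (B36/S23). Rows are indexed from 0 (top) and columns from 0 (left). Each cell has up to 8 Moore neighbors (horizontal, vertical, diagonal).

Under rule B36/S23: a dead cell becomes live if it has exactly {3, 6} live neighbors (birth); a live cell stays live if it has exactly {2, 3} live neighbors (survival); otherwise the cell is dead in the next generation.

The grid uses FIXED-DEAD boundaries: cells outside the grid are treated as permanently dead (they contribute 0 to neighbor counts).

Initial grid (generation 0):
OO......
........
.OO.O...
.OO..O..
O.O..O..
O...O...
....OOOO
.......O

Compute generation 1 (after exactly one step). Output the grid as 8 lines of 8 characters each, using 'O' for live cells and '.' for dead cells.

Answer: ........
O.O.....
.OOO....
O...OO..
O.OOOO..
.O.OO...
....OOOO
.....O.O

Derivation:
Simulating step by step:
Generation 0 (given above): 18 live cells
Generation 1: 22 live cells
(generation 1 grid is the final answer)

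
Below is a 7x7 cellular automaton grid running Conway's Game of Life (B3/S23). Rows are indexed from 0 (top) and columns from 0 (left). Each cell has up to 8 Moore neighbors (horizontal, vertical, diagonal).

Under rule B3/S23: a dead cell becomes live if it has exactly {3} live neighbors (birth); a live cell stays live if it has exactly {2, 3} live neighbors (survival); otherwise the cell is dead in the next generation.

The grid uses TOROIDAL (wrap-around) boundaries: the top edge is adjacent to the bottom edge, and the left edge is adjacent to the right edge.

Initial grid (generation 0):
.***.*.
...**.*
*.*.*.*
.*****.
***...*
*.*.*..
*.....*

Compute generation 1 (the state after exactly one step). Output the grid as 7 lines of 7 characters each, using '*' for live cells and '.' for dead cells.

Answer: .***.*.
......*
*.....*
....*..
......*
..**.*.
*...***

Derivation:
Simulating step by step:
Generation 0 (given above): 25 live cells
Generation 1: 16 live cells
(generation 1 grid is the final answer)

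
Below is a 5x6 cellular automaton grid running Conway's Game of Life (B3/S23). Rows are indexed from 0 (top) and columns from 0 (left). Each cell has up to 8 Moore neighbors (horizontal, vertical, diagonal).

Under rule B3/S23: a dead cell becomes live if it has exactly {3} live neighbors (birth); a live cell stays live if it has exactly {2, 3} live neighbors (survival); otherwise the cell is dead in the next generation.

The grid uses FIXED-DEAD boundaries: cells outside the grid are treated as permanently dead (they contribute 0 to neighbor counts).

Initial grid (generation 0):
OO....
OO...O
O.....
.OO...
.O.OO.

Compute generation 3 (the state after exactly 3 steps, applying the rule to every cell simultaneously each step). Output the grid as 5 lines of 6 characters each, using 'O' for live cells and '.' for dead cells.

Simulating step by step:
Generation 0 (given above): 11 live cells
Generation 1: 10 live cells
OO....
......
O.O...
OOOO..
.O.O..
Generation 2: 9 live cells
......
O.....
O.OO..
O..O..
OO.O..
Generation 3: 10 live cells
(generation 3 grid is the final answer)

Answer: ......
.O....
O.OO..
O..OO.
OOO...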